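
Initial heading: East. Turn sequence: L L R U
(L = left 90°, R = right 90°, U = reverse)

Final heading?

Start: East
  L (left (90° counter-clockwise)) -> North
  L (left (90° counter-clockwise)) -> West
  R (right (90° clockwise)) -> North
  U (U-turn (180°)) -> South
Final: South

Answer: Final heading: South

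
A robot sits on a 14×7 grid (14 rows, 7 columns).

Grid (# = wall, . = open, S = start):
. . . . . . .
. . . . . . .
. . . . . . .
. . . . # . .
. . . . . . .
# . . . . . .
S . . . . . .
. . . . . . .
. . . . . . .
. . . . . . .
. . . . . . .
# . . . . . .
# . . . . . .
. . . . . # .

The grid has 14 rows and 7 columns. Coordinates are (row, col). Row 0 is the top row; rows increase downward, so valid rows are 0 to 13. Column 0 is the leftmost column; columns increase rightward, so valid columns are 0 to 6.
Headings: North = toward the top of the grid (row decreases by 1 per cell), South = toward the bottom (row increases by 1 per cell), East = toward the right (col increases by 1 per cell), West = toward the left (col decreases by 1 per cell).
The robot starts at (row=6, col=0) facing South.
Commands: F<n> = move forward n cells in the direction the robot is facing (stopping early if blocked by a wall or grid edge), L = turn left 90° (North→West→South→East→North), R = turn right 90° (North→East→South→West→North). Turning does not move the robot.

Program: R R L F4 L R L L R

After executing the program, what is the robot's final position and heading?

Answer: Final position: (row=6, col=0), facing South

Derivation:
Start: (row=6, col=0), facing South
  R: turn right, now facing West
  R: turn right, now facing North
  L: turn left, now facing West
  F4: move forward 0/4 (blocked), now at (row=6, col=0)
  L: turn left, now facing South
  R: turn right, now facing West
  L: turn left, now facing South
  L: turn left, now facing East
  R: turn right, now facing South
Final: (row=6, col=0), facing South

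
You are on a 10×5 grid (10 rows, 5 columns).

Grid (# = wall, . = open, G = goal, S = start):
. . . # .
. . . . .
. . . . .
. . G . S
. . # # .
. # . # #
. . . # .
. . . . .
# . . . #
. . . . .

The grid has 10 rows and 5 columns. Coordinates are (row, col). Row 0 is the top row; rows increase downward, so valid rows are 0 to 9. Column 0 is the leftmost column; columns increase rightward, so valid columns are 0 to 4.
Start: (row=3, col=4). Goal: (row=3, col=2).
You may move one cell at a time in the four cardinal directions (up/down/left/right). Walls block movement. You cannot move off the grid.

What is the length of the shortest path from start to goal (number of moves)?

BFS from (row=3, col=4) until reaching (row=3, col=2):
  Distance 0: (row=3, col=4)
  Distance 1: (row=2, col=4), (row=3, col=3), (row=4, col=4)
  Distance 2: (row=1, col=4), (row=2, col=3), (row=3, col=2)  <- goal reached here
One shortest path (2 moves): (row=3, col=4) -> (row=3, col=3) -> (row=3, col=2)

Answer: Shortest path length: 2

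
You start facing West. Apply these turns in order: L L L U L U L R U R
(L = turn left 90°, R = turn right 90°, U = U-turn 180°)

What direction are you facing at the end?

Answer: Final heading: South

Derivation:
Start: West
  L (left (90° counter-clockwise)) -> South
  L (left (90° counter-clockwise)) -> East
  L (left (90° counter-clockwise)) -> North
  U (U-turn (180°)) -> South
  L (left (90° counter-clockwise)) -> East
  U (U-turn (180°)) -> West
  L (left (90° counter-clockwise)) -> South
  R (right (90° clockwise)) -> West
  U (U-turn (180°)) -> East
  R (right (90° clockwise)) -> South
Final: South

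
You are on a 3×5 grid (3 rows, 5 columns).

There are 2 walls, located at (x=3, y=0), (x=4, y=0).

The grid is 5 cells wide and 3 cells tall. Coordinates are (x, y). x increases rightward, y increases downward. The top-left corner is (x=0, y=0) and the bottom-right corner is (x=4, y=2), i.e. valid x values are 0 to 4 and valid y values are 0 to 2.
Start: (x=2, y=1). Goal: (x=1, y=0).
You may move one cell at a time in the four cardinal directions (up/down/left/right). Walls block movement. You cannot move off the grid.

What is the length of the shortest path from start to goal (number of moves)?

BFS from (x=2, y=1) until reaching (x=1, y=0):
  Distance 0: (x=2, y=1)
  Distance 1: (x=2, y=0), (x=1, y=1), (x=3, y=1), (x=2, y=2)
  Distance 2: (x=1, y=0), (x=0, y=1), (x=4, y=1), (x=1, y=2), (x=3, y=2)  <- goal reached here
One shortest path (2 moves): (x=2, y=1) -> (x=1, y=1) -> (x=1, y=0)

Answer: Shortest path length: 2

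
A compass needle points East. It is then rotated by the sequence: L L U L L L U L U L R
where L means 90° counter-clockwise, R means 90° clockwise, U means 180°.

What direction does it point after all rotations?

Answer: Final heading: East

Derivation:
Start: East
  L (left (90° counter-clockwise)) -> North
  L (left (90° counter-clockwise)) -> West
  U (U-turn (180°)) -> East
  L (left (90° counter-clockwise)) -> North
  L (left (90° counter-clockwise)) -> West
  L (left (90° counter-clockwise)) -> South
  U (U-turn (180°)) -> North
  L (left (90° counter-clockwise)) -> West
  U (U-turn (180°)) -> East
  L (left (90° counter-clockwise)) -> North
  R (right (90° clockwise)) -> East
Final: East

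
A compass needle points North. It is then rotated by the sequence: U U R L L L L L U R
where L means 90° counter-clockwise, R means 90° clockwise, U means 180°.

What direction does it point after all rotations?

Start: North
  U (U-turn (180°)) -> South
  U (U-turn (180°)) -> North
  R (right (90° clockwise)) -> East
  L (left (90° counter-clockwise)) -> North
  L (left (90° counter-clockwise)) -> West
  L (left (90° counter-clockwise)) -> South
  L (left (90° counter-clockwise)) -> East
  L (left (90° counter-clockwise)) -> North
  U (U-turn (180°)) -> South
  R (right (90° clockwise)) -> West
Final: West

Answer: Final heading: West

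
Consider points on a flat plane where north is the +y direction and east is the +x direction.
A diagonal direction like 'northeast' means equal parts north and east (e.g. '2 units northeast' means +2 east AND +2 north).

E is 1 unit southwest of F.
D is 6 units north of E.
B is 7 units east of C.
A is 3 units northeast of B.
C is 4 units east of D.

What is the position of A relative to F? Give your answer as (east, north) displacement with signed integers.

Place F at the origin (east=0, north=0).
  E is 1 unit southwest of F: delta (east=-1, north=-1); E at (east=-1, north=-1).
  D is 6 units north of E: delta (east=+0, north=+6); D at (east=-1, north=5).
  C is 4 units east of D: delta (east=+4, north=+0); C at (east=3, north=5).
  B is 7 units east of C: delta (east=+7, north=+0); B at (east=10, north=5).
  A is 3 units northeast of B: delta (east=+3, north=+3); A at (east=13, north=8).
Therefore A relative to F: (east=13, north=8).

Answer: A is at (east=13, north=8) relative to F.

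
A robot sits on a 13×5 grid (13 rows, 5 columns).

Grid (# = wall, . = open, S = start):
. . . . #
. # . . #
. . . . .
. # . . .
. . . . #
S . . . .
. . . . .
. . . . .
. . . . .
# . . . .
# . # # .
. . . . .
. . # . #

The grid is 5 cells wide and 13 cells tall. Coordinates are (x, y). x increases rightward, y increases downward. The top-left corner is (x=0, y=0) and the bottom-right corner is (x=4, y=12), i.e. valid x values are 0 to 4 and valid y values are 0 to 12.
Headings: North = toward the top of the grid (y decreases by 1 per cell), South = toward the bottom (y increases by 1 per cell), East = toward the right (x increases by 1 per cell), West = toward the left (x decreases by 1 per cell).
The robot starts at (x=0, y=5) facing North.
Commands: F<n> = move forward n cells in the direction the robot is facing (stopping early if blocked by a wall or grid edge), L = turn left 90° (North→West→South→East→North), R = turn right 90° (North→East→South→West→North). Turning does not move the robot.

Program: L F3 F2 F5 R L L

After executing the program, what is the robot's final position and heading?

Start: (x=0, y=5), facing North
  L: turn left, now facing West
  F3: move forward 0/3 (blocked), now at (x=0, y=5)
  F2: move forward 0/2 (blocked), now at (x=0, y=5)
  F5: move forward 0/5 (blocked), now at (x=0, y=5)
  R: turn right, now facing North
  L: turn left, now facing West
  L: turn left, now facing South
Final: (x=0, y=5), facing South

Answer: Final position: (x=0, y=5), facing South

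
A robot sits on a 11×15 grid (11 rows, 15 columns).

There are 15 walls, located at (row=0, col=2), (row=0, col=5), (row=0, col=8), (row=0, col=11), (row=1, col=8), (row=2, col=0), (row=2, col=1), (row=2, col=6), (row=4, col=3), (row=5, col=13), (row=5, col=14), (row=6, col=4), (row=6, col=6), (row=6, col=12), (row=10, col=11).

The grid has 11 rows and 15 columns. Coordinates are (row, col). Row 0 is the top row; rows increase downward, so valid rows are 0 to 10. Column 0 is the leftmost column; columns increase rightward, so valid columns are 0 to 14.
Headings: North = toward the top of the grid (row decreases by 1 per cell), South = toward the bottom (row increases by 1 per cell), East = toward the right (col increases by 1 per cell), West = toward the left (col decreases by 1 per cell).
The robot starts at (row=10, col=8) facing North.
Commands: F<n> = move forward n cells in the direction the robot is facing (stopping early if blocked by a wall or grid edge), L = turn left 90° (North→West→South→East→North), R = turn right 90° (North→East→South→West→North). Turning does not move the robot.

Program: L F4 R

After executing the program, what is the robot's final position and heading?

Start: (row=10, col=8), facing North
  L: turn left, now facing West
  F4: move forward 4, now at (row=10, col=4)
  R: turn right, now facing North
Final: (row=10, col=4), facing North

Answer: Final position: (row=10, col=4), facing North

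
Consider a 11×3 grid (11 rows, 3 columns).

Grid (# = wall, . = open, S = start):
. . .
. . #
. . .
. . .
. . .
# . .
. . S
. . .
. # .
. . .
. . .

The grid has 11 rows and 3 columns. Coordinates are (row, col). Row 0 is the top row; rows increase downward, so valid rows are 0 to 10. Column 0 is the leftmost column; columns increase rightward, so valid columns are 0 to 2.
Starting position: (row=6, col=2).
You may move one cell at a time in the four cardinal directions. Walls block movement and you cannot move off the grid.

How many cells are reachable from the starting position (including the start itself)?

BFS flood-fill from (row=6, col=2):
  Distance 0: (row=6, col=2)
  Distance 1: (row=5, col=2), (row=6, col=1), (row=7, col=2)
  Distance 2: (row=4, col=2), (row=5, col=1), (row=6, col=0), (row=7, col=1), (row=8, col=2)
  Distance 3: (row=3, col=2), (row=4, col=1), (row=7, col=0), (row=9, col=2)
  Distance 4: (row=2, col=2), (row=3, col=1), (row=4, col=0), (row=8, col=0), (row=9, col=1), (row=10, col=2)
  Distance 5: (row=2, col=1), (row=3, col=0), (row=9, col=0), (row=10, col=1)
  Distance 6: (row=1, col=1), (row=2, col=0), (row=10, col=0)
  Distance 7: (row=0, col=1), (row=1, col=0)
  Distance 8: (row=0, col=0), (row=0, col=2)
Total reachable: 30 (grid has 30 open cells total)

Answer: Reachable cells: 30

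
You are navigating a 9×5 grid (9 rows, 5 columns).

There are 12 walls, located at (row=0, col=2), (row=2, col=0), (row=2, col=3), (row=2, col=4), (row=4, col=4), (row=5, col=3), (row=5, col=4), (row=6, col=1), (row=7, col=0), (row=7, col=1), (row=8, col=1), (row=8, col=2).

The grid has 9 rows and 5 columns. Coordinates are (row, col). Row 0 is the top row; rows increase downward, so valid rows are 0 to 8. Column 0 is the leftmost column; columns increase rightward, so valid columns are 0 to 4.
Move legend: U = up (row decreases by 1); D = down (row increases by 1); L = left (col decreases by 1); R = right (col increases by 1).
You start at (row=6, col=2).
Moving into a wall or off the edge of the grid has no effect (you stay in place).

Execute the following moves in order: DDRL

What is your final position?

Start: (row=6, col=2)
  D (down): (row=6, col=2) -> (row=7, col=2)
  D (down): blocked, stay at (row=7, col=2)
  R (right): (row=7, col=2) -> (row=7, col=3)
  L (left): (row=7, col=3) -> (row=7, col=2)
Final: (row=7, col=2)

Answer: Final position: (row=7, col=2)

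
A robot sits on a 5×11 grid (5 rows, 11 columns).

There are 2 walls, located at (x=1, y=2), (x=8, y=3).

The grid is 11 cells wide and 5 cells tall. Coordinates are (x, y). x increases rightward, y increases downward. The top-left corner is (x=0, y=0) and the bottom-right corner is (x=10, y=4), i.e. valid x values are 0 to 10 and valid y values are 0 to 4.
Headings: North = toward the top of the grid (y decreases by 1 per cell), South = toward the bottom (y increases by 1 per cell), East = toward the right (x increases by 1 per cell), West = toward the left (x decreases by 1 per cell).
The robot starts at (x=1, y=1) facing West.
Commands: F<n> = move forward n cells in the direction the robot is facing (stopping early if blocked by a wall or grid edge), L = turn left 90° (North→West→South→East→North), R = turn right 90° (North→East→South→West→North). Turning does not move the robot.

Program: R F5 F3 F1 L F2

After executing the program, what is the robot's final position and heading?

Start: (x=1, y=1), facing West
  R: turn right, now facing North
  F5: move forward 1/5 (blocked), now at (x=1, y=0)
  F3: move forward 0/3 (blocked), now at (x=1, y=0)
  F1: move forward 0/1 (blocked), now at (x=1, y=0)
  L: turn left, now facing West
  F2: move forward 1/2 (blocked), now at (x=0, y=0)
Final: (x=0, y=0), facing West

Answer: Final position: (x=0, y=0), facing West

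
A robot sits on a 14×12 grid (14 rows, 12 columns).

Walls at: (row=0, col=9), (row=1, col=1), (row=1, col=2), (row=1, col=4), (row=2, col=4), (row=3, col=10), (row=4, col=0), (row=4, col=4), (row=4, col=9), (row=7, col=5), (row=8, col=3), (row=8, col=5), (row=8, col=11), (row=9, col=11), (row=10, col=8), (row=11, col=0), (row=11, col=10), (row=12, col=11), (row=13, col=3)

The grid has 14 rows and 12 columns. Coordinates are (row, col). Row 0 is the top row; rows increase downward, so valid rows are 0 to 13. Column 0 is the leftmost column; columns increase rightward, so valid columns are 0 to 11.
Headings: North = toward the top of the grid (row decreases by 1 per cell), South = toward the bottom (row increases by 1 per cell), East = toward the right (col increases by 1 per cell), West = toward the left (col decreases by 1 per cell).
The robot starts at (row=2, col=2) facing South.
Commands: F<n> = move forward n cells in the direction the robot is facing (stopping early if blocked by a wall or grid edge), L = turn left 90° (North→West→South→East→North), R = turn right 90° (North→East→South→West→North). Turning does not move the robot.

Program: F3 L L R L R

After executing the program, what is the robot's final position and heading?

Start: (row=2, col=2), facing South
  F3: move forward 3, now at (row=5, col=2)
  L: turn left, now facing East
  L: turn left, now facing North
  R: turn right, now facing East
  L: turn left, now facing North
  R: turn right, now facing East
Final: (row=5, col=2), facing East

Answer: Final position: (row=5, col=2), facing East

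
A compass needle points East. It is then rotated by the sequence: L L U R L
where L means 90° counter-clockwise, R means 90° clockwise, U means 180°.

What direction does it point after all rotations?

Answer: Final heading: East

Derivation:
Start: East
  L (left (90° counter-clockwise)) -> North
  L (left (90° counter-clockwise)) -> West
  U (U-turn (180°)) -> East
  R (right (90° clockwise)) -> South
  L (left (90° counter-clockwise)) -> East
Final: East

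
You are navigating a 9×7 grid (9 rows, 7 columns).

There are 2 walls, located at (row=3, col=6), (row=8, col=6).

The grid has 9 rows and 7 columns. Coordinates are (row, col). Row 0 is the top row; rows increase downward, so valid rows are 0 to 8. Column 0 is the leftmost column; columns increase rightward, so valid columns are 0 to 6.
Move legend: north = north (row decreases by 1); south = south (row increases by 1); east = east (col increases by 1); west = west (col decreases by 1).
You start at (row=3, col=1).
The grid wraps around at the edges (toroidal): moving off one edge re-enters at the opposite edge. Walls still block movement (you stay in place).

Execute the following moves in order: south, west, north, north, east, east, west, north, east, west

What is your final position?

Start: (row=3, col=1)
  south (south): (row=3, col=1) -> (row=4, col=1)
  west (west): (row=4, col=1) -> (row=4, col=0)
  north (north): (row=4, col=0) -> (row=3, col=0)
  north (north): (row=3, col=0) -> (row=2, col=0)
  east (east): (row=2, col=0) -> (row=2, col=1)
  east (east): (row=2, col=1) -> (row=2, col=2)
  west (west): (row=2, col=2) -> (row=2, col=1)
  north (north): (row=2, col=1) -> (row=1, col=1)
  east (east): (row=1, col=1) -> (row=1, col=2)
  west (west): (row=1, col=2) -> (row=1, col=1)
Final: (row=1, col=1)

Answer: Final position: (row=1, col=1)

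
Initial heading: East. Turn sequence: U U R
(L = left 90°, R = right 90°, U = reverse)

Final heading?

Answer: Final heading: South

Derivation:
Start: East
  U (U-turn (180°)) -> West
  U (U-turn (180°)) -> East
  R (right (90° clockwise)) -> South
Final: South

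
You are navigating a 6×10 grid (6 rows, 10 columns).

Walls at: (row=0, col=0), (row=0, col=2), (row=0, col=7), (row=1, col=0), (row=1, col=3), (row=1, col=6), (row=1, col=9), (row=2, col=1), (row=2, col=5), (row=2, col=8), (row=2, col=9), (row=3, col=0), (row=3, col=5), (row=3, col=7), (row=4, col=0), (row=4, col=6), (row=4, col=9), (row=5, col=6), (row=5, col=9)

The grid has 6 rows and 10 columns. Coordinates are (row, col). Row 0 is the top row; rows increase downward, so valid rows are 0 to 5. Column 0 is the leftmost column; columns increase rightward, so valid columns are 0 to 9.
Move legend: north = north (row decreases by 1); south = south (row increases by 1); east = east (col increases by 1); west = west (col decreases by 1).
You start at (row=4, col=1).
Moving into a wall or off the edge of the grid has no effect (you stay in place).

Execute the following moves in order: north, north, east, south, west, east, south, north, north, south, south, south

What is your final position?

Start: (row=4, col=1)
  north (north): (row=4, col=1) -> (row=3, col=1)
  north (north): blocked, stay at (row=3, col=1)
  east (east): (row=3, col=1) -> (row=3, col=2)
  south (south): (row=3, col=2) -> (row=4, col=2)
  west (west): (row=4, col=2) -> (row=4, col=1)
  east (east): (row=4, col=1) -> (row=4, col=2)
  south (south): (row=4, col=2) -> (row=5, col=2)
  north (north): (row=5, col=2) -> (row=4, col=2)
  north (north): (row=4, col=2) -> (row=3, col=2)
  south (south): (row=3, col=2) -> (row=4, col=2)
  south (south): (row=4, col=2) -> (row=5, col=2)
  south (south): blocked, stay at (row=5, col=2)
Final: (row=5, col=2)

Answer: Final position: (row=5, col=2)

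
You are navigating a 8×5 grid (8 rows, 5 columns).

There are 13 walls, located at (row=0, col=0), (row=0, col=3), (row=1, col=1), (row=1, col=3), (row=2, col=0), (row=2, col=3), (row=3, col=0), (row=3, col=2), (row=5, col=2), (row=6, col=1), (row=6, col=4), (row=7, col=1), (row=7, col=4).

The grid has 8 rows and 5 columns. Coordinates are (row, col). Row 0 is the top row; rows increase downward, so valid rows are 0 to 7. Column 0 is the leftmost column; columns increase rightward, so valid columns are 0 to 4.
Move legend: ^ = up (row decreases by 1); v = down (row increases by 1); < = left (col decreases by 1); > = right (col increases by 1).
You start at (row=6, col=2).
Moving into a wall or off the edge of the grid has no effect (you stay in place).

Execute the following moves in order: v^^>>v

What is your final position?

Start: (row=6, col=2)
  v (down): (row=6, col=2) -> (row=7, col=2)
  ^ (up): (row=7, col=2) -> (row=6, col=2)
  ^ (up): blocked, stay at (row=6, col=2)
  > (right): (row=6, col=2) -> (row=6, col=3)
  > (right): blocked, stay at (row=6, col=3)
  v (down): (row=6, col=3) -> (row=7, col=3)
Final: (row=7, col=3)

Answer: Final position: (row=7, col=3)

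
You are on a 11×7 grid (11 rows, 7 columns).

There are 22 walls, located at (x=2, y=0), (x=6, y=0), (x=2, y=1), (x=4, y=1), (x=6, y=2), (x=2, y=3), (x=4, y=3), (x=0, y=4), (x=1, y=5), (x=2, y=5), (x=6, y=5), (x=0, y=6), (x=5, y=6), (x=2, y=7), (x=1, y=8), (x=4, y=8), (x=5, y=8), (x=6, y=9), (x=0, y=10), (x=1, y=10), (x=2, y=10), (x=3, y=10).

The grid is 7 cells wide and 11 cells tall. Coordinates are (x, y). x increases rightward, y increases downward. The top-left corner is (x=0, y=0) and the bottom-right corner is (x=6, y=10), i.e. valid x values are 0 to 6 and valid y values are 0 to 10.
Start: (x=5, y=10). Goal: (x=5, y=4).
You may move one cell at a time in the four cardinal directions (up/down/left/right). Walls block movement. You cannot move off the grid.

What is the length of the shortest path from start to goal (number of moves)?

Answer: Shortest path length: 10

Derivation:
BFS from (x=5, y=10) until reaching (x=5, y=4):
  Distance 0: (x=5, y=10)
  Distance 1: (x=5, y=9), (x=4, y=10), (x=6, y=10)
  Distance 2: (x=4, y=9)
  Distance 3: (x=3, y=9)
  Distance 4: (x=3, y=8), (x=2, y=9)
  Distance 5: (x=3, y=7), (x=2, y=8), (x=1, y=9)
  Distance 6: (x=3, y=6), (x=4, y=7), (x=0, y=9)
  Distance 7: (x=3, y=5), (x=2, y=6), (x=4, y=6), (x=5, y=7), (x=0, y=8)
  Distance 8: (x=3, y=4), (x=4, y=5), (x=1, y=6), (x=0, y=7), (x=6, y=7)
  Distance 9: (x=3, y=3), (x=2, y=4), (x=4, y=4), (x=5, y=5), (x=6, y=6), (x=1, y=7), (x=6, y=8)
  Distance 10: (x=3, y=2), (x=1, y=4), (x=5, y=4)  <- goal reached here
One shortest path (10 moves): (x=5, y=10) -> (x=4, y=10) -> (x=4, y=9) -> (x=3, y=9) -> (x=3, y=8) -> (x=3, y=7) -> (x=4, y=7) -> (x=4, y=6) -> (x=4, y=5) -> (x=5, y=5) -> (x=5, y=4)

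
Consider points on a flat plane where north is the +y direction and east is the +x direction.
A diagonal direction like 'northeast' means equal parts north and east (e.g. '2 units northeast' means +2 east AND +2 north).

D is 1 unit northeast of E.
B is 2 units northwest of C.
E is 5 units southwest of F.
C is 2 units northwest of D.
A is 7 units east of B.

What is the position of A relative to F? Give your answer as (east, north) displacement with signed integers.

Answer: A is at (east=-1, north=0) relative to F.

Derivation:
Place F at the origin (east=0, north=0).
  E is 5 units southwest of F: delta (east=-5, north=-5); E at (east=-5, north=-5).
  D is 1 unit northeast of E: delta (east=+1, north=+1); D at (east=-4, north=-4).
  C is 2 units northwest of D: delta (east=-2, north=+2); C at (east=-6, north=-2).
  B is 2 units northwest of C: delta (east=-2, north=+2); B at (east=-8, north=0).
  A is 7 units east of B: delta (east=+7, north=+0); A at (east=-1, north=0).
Therefore A relative to F: (east=-1, north=0).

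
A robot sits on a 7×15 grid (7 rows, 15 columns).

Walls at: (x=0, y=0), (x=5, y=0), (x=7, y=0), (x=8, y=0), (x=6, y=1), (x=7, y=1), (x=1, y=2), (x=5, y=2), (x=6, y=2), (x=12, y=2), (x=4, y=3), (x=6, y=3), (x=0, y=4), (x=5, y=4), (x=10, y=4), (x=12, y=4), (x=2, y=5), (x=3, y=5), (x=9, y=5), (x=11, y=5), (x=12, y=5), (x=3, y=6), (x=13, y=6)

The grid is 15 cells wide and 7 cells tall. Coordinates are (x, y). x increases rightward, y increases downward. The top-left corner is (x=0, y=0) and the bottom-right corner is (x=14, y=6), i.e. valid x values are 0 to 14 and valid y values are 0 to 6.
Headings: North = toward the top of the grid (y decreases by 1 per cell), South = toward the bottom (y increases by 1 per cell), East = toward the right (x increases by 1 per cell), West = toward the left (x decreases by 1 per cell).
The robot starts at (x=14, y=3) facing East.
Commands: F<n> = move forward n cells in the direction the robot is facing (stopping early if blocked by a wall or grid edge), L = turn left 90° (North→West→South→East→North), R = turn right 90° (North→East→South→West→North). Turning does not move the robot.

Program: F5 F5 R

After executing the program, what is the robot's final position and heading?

Answer: Final position: (x=14, y=3), facing South

Derivation:
Start: (x=14, y=3), facing East
  F5: move forward 0/5 (blocked), now at (x=14, y=3)
  F5: move forward 0/5 (blocked), now at (x=14, y=3)
  R: turn right, now facing South
Final: (x=14, y=3), facing South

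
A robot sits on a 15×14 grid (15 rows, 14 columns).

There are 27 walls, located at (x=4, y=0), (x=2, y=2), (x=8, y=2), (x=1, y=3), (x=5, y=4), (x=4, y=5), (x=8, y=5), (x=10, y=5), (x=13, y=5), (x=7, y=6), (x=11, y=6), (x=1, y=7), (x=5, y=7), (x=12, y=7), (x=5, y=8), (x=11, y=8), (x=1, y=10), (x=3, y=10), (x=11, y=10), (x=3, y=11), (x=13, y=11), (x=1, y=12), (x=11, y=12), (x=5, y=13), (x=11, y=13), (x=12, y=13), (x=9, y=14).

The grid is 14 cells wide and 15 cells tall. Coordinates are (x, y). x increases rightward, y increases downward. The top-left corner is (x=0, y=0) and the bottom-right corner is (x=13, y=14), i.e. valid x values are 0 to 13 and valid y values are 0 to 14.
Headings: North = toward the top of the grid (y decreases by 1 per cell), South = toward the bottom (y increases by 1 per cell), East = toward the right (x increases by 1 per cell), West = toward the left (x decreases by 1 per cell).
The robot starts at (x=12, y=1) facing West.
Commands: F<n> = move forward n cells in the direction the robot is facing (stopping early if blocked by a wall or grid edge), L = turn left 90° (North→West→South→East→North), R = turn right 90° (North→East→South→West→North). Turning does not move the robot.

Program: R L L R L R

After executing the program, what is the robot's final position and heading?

Start: (x=12, y=1), facing West
  R: turn right, now facing North
  L: turn left, now facing West
  L: turn left, now facing South
  R: turn right, now facing West
  L: turn left, now facing South
  R: turn right, now facing West
Final: (x=12, y=1), facing West

Answer: Final position: (x=12, y=1), facing West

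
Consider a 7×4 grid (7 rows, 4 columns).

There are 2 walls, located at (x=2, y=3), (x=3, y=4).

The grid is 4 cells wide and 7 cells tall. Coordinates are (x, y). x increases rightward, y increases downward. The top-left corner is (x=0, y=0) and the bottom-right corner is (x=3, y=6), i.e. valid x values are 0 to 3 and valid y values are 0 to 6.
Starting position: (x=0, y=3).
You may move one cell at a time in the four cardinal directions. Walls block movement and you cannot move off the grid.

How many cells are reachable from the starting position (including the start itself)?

BFS flood-fill from (x=0, y=3):
  Distance 0: (x=0, y=3)
  Distance 1: (x=0, y=2), (x=1, y=3), (x=0, y=4)
  Distance 2: (x=0, y=1), (x=1, y=2), (x=1, y=4), (x=0, y=5)
  Distance 3: (x=0, y=0), (x=1, y=1), (x=2, y=2), (x=2, y=4), (x=1, y=5), (x=0, y=6)
  Distance 4: (x=1, y=0), (x=2, y=1), (x=3, y=2), (x=2, y=5), (x=1, y=6)
  Distance 5: (x=2, y=0), (x=3, y=1), (x=3, y=3), (x=3, y=5), (x=2, y=6)
  Distance 6: (x=3, y=0), (x=3, y=6)
Total reachable: 26 (grid has 26 open cells total)

Answer: Reachable cells: 26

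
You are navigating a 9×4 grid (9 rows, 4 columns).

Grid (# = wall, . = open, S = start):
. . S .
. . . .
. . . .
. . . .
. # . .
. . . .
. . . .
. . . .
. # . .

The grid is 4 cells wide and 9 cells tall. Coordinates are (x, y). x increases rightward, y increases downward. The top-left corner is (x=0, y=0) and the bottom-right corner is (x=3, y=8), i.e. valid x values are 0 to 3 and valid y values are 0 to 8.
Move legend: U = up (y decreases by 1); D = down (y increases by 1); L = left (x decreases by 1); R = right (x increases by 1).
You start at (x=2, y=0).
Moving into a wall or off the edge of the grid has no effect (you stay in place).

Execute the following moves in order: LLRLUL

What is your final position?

Start: (x=2, y=0)
  L (left): (x=2, y=0) -> (x=1, y=0)
  L (left): (x=1, y=0) -> (x=0, y=0)
  R (right): (x=0, y=0) -> (x=1, y=0)
  L (left): (x=1, y=0) -> (x=0, y=0)
  U (up): blocked, stay at (x=0, y=0)
  L (left): blocked, stay at (x=0, y=0)
Final: (x=0, y=0)

Answer: Final position: (x=0, y=0)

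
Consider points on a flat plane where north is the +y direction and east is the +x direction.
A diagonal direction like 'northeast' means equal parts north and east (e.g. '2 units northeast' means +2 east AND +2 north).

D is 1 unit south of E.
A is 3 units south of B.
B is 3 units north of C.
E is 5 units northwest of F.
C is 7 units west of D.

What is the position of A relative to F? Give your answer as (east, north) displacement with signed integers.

Place F at the origin (east=0, north=0).
  E is 5 units northwest of F: delta (east=-5, north=+5); E at (east=-5, north=5).
  D is 1 unit south of E: delta (east=+0, north=-1); D at (east=-5, north=4).
  C is 7 units west of D: delta (east=-7, north=+0); C at (east=-12, north=4).
  B is 3 units north of C: delta (east=+0, north=+3); B at (east=-12, north=7).
  A is 3 units south of B: delta (east=+0, north=-3); A at (east=-12, north=4).
Therefore A relative to F: (east=-12, north=4).

Answer: A is at (east=-12, north=4) relative to F.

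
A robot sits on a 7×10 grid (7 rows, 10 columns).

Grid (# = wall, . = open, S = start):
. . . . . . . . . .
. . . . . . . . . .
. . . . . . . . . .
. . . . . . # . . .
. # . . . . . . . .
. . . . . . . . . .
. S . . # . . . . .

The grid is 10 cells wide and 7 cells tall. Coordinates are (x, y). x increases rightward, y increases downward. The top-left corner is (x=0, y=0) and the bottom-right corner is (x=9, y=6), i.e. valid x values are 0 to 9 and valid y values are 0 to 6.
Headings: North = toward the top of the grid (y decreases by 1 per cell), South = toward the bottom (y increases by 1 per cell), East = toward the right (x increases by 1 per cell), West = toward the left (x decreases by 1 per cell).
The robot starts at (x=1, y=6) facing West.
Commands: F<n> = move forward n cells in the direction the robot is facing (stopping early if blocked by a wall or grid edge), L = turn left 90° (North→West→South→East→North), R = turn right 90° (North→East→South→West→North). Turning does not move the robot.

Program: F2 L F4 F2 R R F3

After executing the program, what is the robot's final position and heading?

Start: (x=1, y=6), facing West
  F2: move forward 1/2 (blocked), now at (x=0, y=6)
  L: turn left, now facing South
  F4: move forward 0/4 (blocked), now at (x=0, y=6)
  F2: move forward 0/2 (blocked), now at (x=0, y=6)
  R: turn right, now facing West
  R: turn right, now facing North
  F3: move forward 3, now at (x=0, y=3)
Final: (x=0, y=3), facing North

Answer: Final position: (x=0, y=3), facing North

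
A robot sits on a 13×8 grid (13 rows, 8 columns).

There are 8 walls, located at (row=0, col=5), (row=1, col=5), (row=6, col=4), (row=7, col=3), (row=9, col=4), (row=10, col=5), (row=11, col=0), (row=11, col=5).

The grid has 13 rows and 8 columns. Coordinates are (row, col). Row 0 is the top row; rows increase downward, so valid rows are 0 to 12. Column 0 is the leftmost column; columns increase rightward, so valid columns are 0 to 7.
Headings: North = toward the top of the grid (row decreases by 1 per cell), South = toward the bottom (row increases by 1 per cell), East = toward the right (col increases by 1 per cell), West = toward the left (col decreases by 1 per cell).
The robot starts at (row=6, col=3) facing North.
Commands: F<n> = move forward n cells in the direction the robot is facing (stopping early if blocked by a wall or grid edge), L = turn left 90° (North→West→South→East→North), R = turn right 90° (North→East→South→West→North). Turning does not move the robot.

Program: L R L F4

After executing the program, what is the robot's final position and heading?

Answer: Final position: (row=6, col=0), facing West

Derivation:
Start: (row=6, col=3), facing North
  L: turn left, now facing West
  R: turn right, now facing North
  L: turn left, now facing West
  F4: move forward 3/4 (blocked), now at (row=6, col=0)
Final: (row=6, col=0), facing West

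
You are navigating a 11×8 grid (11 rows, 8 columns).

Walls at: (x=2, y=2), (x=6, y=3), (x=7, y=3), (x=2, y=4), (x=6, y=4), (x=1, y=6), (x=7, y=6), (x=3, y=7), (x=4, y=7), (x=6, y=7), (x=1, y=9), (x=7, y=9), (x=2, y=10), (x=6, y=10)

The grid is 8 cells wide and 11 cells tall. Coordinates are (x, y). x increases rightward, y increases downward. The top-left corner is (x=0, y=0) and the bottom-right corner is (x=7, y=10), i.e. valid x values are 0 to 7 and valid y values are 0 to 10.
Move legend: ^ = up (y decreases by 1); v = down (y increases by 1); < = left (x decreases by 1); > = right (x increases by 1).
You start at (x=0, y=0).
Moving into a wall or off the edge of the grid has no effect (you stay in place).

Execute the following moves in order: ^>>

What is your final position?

Start: (x=0, y=0)
  ^ (up): blocked, stay at (x=0, y=0)
  > (right): (x=0, y=0) -> (x=1, y=0)
  > (right): (x=1, y=0) -> (x=2, y=0)
Final: (x=2, y=0)

Answer: Final position: (x=2, y=0)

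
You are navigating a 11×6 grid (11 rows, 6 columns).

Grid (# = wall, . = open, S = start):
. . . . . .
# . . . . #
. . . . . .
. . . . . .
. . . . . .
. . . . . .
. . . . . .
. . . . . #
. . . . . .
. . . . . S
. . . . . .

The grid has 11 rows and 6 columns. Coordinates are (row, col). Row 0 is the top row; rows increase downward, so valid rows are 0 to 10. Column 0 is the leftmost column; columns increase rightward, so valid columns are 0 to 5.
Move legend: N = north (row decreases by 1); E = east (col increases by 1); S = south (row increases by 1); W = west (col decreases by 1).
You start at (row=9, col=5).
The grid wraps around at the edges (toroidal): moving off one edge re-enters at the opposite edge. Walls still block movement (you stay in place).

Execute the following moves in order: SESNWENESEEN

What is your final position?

Start: (row=9, col=5)
  S (south): (row=9, col=5) -> (row=10, col=5)
  E (east): (row=10, col=5) -> (row=10, col=0)
  S (south): (row=10, col=0) -> (row=0, col=0)
  N (north): (row=0, col=0) -> (row=10, col=0)
  W (west): (row=10, col=0) -> (row=10, col=5)
  E (east): (row=10, col=5) -> (row=10, col=0)
  N (north): (row=10, col=0) -> (row=9, col=0)
  E (east): (row=9, col=0) -> (row=9, col=1)
  S (south): (row=9, col=1) -> (row=10, col=1)
  E (east): (row=10, col=1) -> (row=10, col=2)
  E (east): (row=10, col=2) -> (row=10, col=3)
  N (north): (row=10, col=3) -> (row=9, col=3)
Final: (row=9, col=3)

Answer: Final position: (row=9, col=3)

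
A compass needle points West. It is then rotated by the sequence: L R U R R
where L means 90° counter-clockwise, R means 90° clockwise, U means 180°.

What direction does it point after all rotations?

Answer: Final heading: West

Derivation:
Start: West
  L (left (90° counter-clockwise)) -> South
  R (right (90° clockwise)) -> West
  U (U-turn (180°)) -> East
  R (right (90° clockwise)) -> South
  R (right (90° clockwise)) -> West
Final: West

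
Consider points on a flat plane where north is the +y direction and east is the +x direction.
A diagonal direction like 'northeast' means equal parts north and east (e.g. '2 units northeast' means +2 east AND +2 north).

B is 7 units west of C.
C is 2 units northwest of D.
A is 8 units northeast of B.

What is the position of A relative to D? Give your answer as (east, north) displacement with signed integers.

Place D at the origin (east=0, north=0).
  C is 2 units northwest of D: delta (east=-2, north=+2); C at (east=-2, north=2).
  B is 7 units west of C: delta (east=-7, north=+0); B at (east=-9, north=2).
  A is 8 units northeast of B: delta (east=+8, north=+8); A at (east=-1, north=10).
Therefore A relative to D: (east=-1, north=10).

Answer: A is at (east=-1, north=10) relative to D.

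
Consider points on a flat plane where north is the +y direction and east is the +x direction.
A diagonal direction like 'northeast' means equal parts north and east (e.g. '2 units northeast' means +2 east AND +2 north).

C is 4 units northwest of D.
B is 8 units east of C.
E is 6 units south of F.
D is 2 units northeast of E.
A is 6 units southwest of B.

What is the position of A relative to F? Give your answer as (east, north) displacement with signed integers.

Answer: A is at (east=0, north=-6) relative to F.

Derivation:
Place F at the origin (east=0, north=0).
  E is 6 units south of F: delta (east=+0, north=-6); E at (east=0, north=-6).
  D is 2 units northeast of E: delta (east=+2, north=+2); D at (east=2, north=-4).
  C is 4 units northwest of D: delta (east=-4, north=+4); C at (east=-2, north=0).
  B is 8 units east of C: delta (east=+8, north=+0); B at (east=6, north=0).
  A is 6 units southwest of B: delta (east=-6, north=-6); A at (east=0, north=-6).
Therefore A relative to F: (east=0, north=-6).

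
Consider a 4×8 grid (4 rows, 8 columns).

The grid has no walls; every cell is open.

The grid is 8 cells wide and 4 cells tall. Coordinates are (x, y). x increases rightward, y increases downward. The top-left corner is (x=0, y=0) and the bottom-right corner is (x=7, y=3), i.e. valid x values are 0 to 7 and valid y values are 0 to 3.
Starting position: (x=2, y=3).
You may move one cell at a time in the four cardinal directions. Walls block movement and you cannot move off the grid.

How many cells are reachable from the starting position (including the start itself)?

BFS flood-fill from (x=2, y=3):
  Distance 0: (x=2, y=3)
  Distance 1: (x=2, y=2), (x=1, y=3), (x=3, y=3)
  Distance 2: (x=2, y=1), (x=1, y=2), (x=3, y=2), (x=0, y=3), (x=4, y=3)
  Distance 3: (x=2, y=0), (x=1, y=1), (x=3, y=1), (x=0, y=2), (x=4, y=2), (x=5, y=3)
  Distance 4: (x=1, y=0), (x=3, y=0), (x=0, y=1), (x=4, y=1), (x=5, y=2), (x=6, y=3)
  Distance 5: (x=0, y=0), (x=4, y=0), (x=5, y=1), (x=6, y=2), (x=7, y=3)
  Distance 6: (x=5, y=0), (x=6, y=1), (x=7, y=2)
  Distance 7: (x=6, y=0), (x=7, y=1)
  Distance 8: (x=7, y=0)
Total reachable: 32 (grid has 32 open cells total)

Answer: Reachable cells: 32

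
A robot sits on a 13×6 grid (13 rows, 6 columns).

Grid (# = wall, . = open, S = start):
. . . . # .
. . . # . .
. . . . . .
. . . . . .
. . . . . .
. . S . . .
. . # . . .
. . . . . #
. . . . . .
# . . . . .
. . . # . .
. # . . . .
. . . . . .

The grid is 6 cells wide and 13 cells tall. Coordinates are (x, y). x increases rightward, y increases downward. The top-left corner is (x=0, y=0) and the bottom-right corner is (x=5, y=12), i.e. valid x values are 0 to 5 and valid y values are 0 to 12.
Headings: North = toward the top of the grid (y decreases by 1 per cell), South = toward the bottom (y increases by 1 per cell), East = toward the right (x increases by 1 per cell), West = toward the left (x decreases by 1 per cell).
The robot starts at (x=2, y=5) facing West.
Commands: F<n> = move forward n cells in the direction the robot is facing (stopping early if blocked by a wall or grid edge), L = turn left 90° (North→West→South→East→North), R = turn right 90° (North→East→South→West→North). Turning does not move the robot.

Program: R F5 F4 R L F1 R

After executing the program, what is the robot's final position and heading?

Start: (x=2, y=5), facing West
  R: turn right, now facing North
  F5: move forward 5, now at (x=2, y=0)
  F4: move forward 0/4 (blocked), now at (x=2, y=0)
  R: turn right, now facing East
  L: turn left, now facing North
  F1: move forward 0/1 (blocked), now at (x=2, y=0)
  R: turn right, now facing East
Final: (x=2, y=0), facing East

Answer: Final position: (x=2, y=0), facing East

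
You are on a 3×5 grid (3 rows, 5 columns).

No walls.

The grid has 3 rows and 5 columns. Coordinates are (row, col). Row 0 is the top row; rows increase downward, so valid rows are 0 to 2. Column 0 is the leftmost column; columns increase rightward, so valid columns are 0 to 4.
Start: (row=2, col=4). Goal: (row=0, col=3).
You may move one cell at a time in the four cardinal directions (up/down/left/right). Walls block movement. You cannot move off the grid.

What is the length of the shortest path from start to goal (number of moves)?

Answer: Shortest path length: 3

Derivation:
BFS from (row=2, col=4) until reaching (row=0, col=3):
  Distance 0: (row=2, col=4)
  Distance 1: (row=1, col=4), (row=2, col=3)
  Distance 2: (row=0, col=4), (row=1, col=3), (row=2, col=2)
  Distance 3: (row=0, col=3), (row=1, col=2), (row=2, col=1)  <- goal reached here
One shortest path (3 moves): (row=2, col=4) -> (row=2, col=3) -> (row=1, col=3) -> (row=0, col=3)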